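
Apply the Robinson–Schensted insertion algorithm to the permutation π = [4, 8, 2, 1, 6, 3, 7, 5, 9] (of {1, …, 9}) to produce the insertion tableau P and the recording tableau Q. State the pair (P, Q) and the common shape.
P = [1, 3, 5, 9] / [2, 6, 7] / [4, 8];  Q = [1, 2, 7, 9] / [3, 5, 8] / [4, 6];  common shape = (4, 3, 2)

Row-insert the values π_1, π_2, … into P one at a time, bumping the leftmost entry strictly greater than the inserted value down to the next row. The recording tableau Q records, in position (i, j), the step at which that cell was added to P.
  Insert 4 (step 1): P = [4];  Q = [1]
  Insert 8 (step 2): P = [4, 8];  Q = [1, 2]
  Insert 2 (step 3): P = [2, 8] / [4];  Q = [1, 2] / [3]
  Insert 1 (step 4): P = [1, 8] / [2] / [4];  Q = [1, 2] / [3] / [4]
  Insert 6 (step 5): P = [1, 6] / [2, 8] / [4];  Q = [1, 2] / [3, 5] / [4]
  Insert 3 (step 6): P = [1, 3] / [2, 6] / [4, 8];  Q = [1, 2] / [3, 5] / [4, 6]
  Insert 7 (step 7): P = [1, 3, 7] / [2, 6] / [4, 8];  Q = [1, 2, 7] / [3, 5] / [4, 6]
  Insert 5 (step 8): P = [1, 3, 5] / [2, 6, 7] / [4, 8];  Q = [1, 2, 7] / [3, 5, 8] / [4, 6]
  Insert 9 (step 9): P = [1, 3, 5, 9] / [2, 6, 7] / [4, 8];  Q = [1, 2, 7, 9] / [3, 5, 8] / [4, 6]
Final shape: (4, 3, 2).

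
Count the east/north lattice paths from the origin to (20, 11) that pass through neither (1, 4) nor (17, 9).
Number of paths = 51155265

Inclusion–exclusion. Total paths: C(31, 20) = 84672315. Through P₁: C(5, 1)·C(26, 19) = 3289000. Through P₂: C(26, 17)·C(5, 3) = 31245500. Since P₁ is strictly southwest of P₂, a monotone path through both must visit P₁ then P₂; paths through both = C(5, 1)·C(21, 16)·C(5, 3) = 1017450. Avoid both = 84672315 − 3289000 − 31245500 + 1017450 = 51155265.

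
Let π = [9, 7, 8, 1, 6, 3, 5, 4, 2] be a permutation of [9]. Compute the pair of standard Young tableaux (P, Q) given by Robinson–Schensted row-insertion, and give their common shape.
P = [1, 2, 4] / [3, 8] / [5] / [6] / [7] / [9];  Q = [1, 3, 7] / [2, 5] / [4] / [6] / [8] / [9];  common shape = (3, 2, 1, 1, 1, 1)

Row-insert the values π_1, π_2, … into P one at a time, bumping the leftmost entry strictly greater than the inserted value down to the next row. The recording tableau Q records, in position (i, j), the step at which that cell was added to P.
  Insert 9 (step 1): P = [9];  Q = [1]
  Insert 7 (step 2): P = [7] / [9];  Q = [1] / [2]
  Insert 8 (step 3): P = [7, 8] / [9];  Q = [1, 3] / [2]
  Insert 1 (step 4): P = [1, 8] / [7] / [9];  Q = [1, 3] / [2] / [4]
  Insert 6 (step 5): P = [1, 6] / [7, 8] / [9];  Q = [1, 3] / [2, 5] / [4]
  Insert 3 (step 6): P = [1, 3] / [6, 8] / [7] / [9];  Q = [1, 3] / [2, 5] / [4] / [6]
  Insert 5 (step 7): P = [1, 3, 5] / [6, 8] / [7] / [9];  Q = [1, 3, 7] / [2, 5] / [4] / [6]
  Insert 4 (step 8): P = [1, 3, 4] / [5, 8] / [6] / [7] / [9];  Q = [1, 3, 7] / [2, 5] / [4] / [6] / [8]
  Insert 2 (step 9): P = [1, 2, 4] / [3, 8] / [5] / [6] / [7] / [9];  Q = [1, 3, 7] / [2, 5] / [4] / [6] / [8] / [9]
Final shape: (3, 2, 1, 1, 1, 1).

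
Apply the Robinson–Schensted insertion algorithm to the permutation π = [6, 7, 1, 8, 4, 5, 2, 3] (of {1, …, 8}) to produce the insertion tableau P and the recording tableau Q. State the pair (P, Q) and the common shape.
P = [1, 2, 3] / [4, 5, 8] / [6, 7];  Q = [1, 2, 4] / [3, 5, 6] / [7, 8];  common shape = (3, 3, 2)

Row-insert the values π_1, π_2, … into P one at a time, bumping the leftmost entry strictly greater than the inserted value down to the next row. The recording tableau Q records, in position (i, j), the step at which that cell was added to P.
  Insert 6 (step 1): P = [6];  Q = [1]
  Insert 7 (step 2): P = [6, 7];  Q = [1, 2]
  Insert 1 (step 3): P = [1, 7] / [6];  Q = [1, 2] / [3]
  Insert 8 (step 4): P = [1, 7, 8] / [6];  Q = [1, 2, 4] / [3]
  Insert 4 (step 5): P = [1, 4, 8] / [6, 7];  Q = [1, 2, 4] / [3, 5]
  Insert 5 (step 6): P = [1, 4, 5] / [6, 7, 8];  Q = [1, 2, 4] / [3, 5, 6]
  Insert 2 (step 7): P = [1, 2, 5] / [4, 7, 8] / [6];  Q = [1, 2, 4] / [3, 5, 6] / [7]
  Insert 3 (step 8): P = [1, 2, 3] / [4, 5, 8] / [6, 7];  Q = [1, 2, 4] / [3, 5, 6] / [7, 8]
Final shape: (3, 3, 2).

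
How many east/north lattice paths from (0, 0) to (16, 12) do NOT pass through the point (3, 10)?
Number of paths = 30391725

Total paths from (0, 0) to (16, 12): C(28, 16) = 30421755. Paths through (3, 10): (paths (0, 0) → (3, 10)) × (paths (3, 10) → (16, 12)) = C(13, 3) · C(15, 13) = 286 · 105 = 30030. Avoidance count = 30421755 − 30030 = 30391725.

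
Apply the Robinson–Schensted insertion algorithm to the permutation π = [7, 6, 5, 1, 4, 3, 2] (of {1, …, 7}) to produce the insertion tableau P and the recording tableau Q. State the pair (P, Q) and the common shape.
P = [1, 2] / [3] / [4] / [5] / [6] / [7];  Q = [1, 5] / [2] / [3] / [4] / [6] / [7];  common shape = (2, 1, 1, 1, 1, 1)

Row-insert the values π_1, π_2, … into P one at a time, bumping the leftmost entry strictly greater than the inserted value down to the next row. The recording tableau Q records, in position (i, j), the step at which that cell was added to P.
  Insert 7 (step 1): P = [7];  Q = [1]
  Insert 6 (step 2): P = [6] / [7];  Q = [1] / [2]
  Insert 5 (step 3): P = [5] / [6] / [7];  Q = [1] / [2] / [3]
  Insert 1 (step 4): P = [1] / [5] / [6] / [7];  Q = [1] / [2] / [3] / [4]
  Insert 4 (step 5): P = [1, 4] / [5] / [6] / [7];  Q = [1, 5] / [2] / [3] / [4]
  Insert 3 (step 6): P = [1, 3] / [4] / [5] / [6] / [7];  Q = [1, 5] / [2] / [3] / [4] / [6]
  Insert 2 (step 7): P = [1, 2] / [3] / [4] / [5] / [6] / [7];  Q = [1, 5] / [2] / [3] / [4] / [6] / [7]
Final shape: (2, 1, 1, 1, 1, 1).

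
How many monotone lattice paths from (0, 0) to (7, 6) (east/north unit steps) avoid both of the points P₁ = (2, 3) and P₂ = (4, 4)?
Number of paths = 756

Inclusion–exclusion. Total paths: C(13, 7) = 1716. Through P₁: C(5, 2)·C(8, 5) = 560. Through P₂: C(8, 4)·C(5, 3) = 700. Since P₁ is strictly southwest of P₂, a monotone path through both must visit P₁ then P₂; paths through both = C(5, 2)·C(3, 2)·C(5, 3) = 300. Avoid both = 1716 − 560 − 700 + 300 = 756.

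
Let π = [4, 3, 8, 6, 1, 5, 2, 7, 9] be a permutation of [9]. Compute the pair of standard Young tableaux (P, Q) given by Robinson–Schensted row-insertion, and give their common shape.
P = [1, 2, 7, 9] / [3, 5] / [4, 6] / [8];  Q = [1, 3, 8, 9] / [2, 4] / [5, 6] / [7];  common shape = (4, 2, 2, 1)

Row-insert the values π_1, π_2, … into P one at a time, bumping the leftmost entry strictly greater than the inserted value down to the next row. The recording tableau Q records, in position (i, j), the step at which that cell was added to P.
  Insert 4 (step 1): P = [4];  Q = [1]
  Insert 3 (step 2): P = [3] / [4];  Q = [1] / [2]
  Insert 8 (step 3): P = [3, 8] / [4];  Q = [1, 3] / [2]
  Insert 6 (step 4): P = [3, 6] / [4, 8];  Q = [1, 3] / [2, 4]
  Insert 1 (step 5): P = [1, 6] / [3, 8] / [4];  Q = [1, 3] / [2, 4] / [5]
  Insert 5 (step 6): P = [1, 5] / [3, 6] / [4, 8];  Q = [1, 3] / [2, 4] / [5, 6]
  Insert 2 (step 7): P = [1, 2] / [3, 5] / [4, 6] / [8];  Q = [1, 3] / [2, 4] / [5, 6] / [7]
  Insert 7 (step 8): P = [1, 2, 7] / [3, 5] / [4, 6] / [8];  Q = [1, 3, 8] / [2, 4] / [5, 6] / [7]
  Insert 9 (step 9): P = [1, 2, 7, 9] / [3, 5] / [4, 6] / [8];  Q = [1, 3, 8, 9] / [2, 4] / [5, 6] / [7]
Final shape: (4, 2, 2, 1).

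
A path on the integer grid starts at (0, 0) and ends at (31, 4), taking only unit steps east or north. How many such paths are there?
Number of paths = 52360

A monotone lattice path from (0, 0) to (31, 4) consists of 31 east steps and 4 north steps in some order, so it is determined by which 31 of the 35 steps are east. The count is C(35, 31) = 52360.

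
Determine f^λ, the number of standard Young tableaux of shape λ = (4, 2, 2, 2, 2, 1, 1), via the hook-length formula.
# SYT of shape (4, 2, 2, 2, 2, 1, 1) = 15444

Hook-length formula: f^λ = n! / Π hook(c), product over all cells c of the Young diagram. For λ = (4, 2, 2, 2, 2, 1, 1), n = 14 boxes. Hook lengths by row (left-to-right, top-to-bottom): [10, 7, 2, 1]; [7, 4]; [6, 3]; [5, 2]; [4, 1]; [2]; [1]. Product of hooks = 5644800. So f^λ = 14! / 5644800 = 87178291200 / 5644800 = 15444.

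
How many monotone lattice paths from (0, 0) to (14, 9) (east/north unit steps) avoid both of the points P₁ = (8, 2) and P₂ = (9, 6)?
Number of paths = 472290

Inclusion–exclusion. Total paths: C(23, 14) = 817190. Through P₁: C(10, 8)·C(13, 6) = 77220. Through P₂: C(15, 9)·C(8, 5) = 280280. Since P₁ is strictly southwest of P₂, a monotone path through both must visit P₁ then P₂; paths through both = C(10, 8)·C(5, 1)·C(8, 5) = 12600. Avoid both = 817190 − 77220 − 280280 + 12600 = 472290.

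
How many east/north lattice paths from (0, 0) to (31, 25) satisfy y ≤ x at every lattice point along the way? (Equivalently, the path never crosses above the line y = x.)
Number of paths = 1219408876923237

By the reflection principle (André's argument), the number of monotone paths to (31, 25) with n ≤ m that never go above y = x is C(56, 31) − C(56, 32) = 5574440580220512 − 4355031703297275 = 1219408876923237.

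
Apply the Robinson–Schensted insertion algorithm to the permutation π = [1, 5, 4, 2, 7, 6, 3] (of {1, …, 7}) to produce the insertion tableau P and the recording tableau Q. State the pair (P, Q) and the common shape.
P = [1, 2, 3] / [4, 6] / [5, 7];  Q = [1, 2, 5] / [3, 6] / [4, 7];  common shape = (3, 2, 2)

Row-insert the values π_1, π_2, … into P one at a time, bumping the leftmost entry strictly greater than the inserted value down to the next row. The recording tableau Q records, in position (i, j), the step at which that cell was added to P.
  Insert 1 (step 1): P = [1];  Q = [1]
  Insert 5 (step 2): P = [1, 5];  Q = [1, 2]
  Insert 4 (step 3): P = [1, 4] / [5];  Q = [1, 2] / [3]
  Insert 2 (step 4): P = [1, 2] / [4] / [5];  Q = [1, 2] / [3] / [4]
  Insert 7 (step 5): P = [1, 2, 7] / [4] / [5];  Q = [1, 2, 5] / [3] / [4]
  Insert 6 (step 6): P = [1, 2, 6] / [4, 7] / [5];  Q = [1, 2, 5] / [3, 6] / [4]
  Insert 3 (step 7): P = [1, 2, 3] / [4, 6] / [5, 7];  Q = [1, 2, 5] / [3, 6] / [4, 7]
Final shape: (3, 2, 2).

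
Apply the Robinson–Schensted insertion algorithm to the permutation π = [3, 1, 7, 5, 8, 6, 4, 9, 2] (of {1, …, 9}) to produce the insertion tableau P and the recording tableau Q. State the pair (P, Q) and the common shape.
P = [1, 2, 6, 9] / [3, 4, 8] / [5] / [7];  Q = [1, 3, 5, 8] / [2, 4, 6] / [7] / [9];  common shape = (4, 3, 1, 1)

Row-insert the values π_1, π_2, … into P one at a time, bumping the leftmost entry strictly greater than the inserted value down to the next row. The recording tableau Q records, in position (i, j), the step at which that cell was added to P.
  Insert 3 (step 1): P = [3];  Q = [1]
  Insert 1 (step 2): P = [1] / [3];  Q = [1] / [2]
  Insert 7 (step 3): P = [1, 7] / [3];  Q = [1, 3] / [2]
  Insert 5 (step 4): P = [1, 5] / [3, 7];  Q = [1, 3] / [2, 4]
  Insert 8 (step 5): P = [1, 5, 8] / [3, 7];  Q = [1, 3, 5] / [2, 4]
  Insert 6 (step 6): P = [1, 5, 6] / [3, 7, 8];  Q = [1, 3, 5] / [2, 4, 6]
  Insert 4 (step 7): P = [1, 4, 6] / [3, 5, 8] / [7];  Q = [1, 3, 5] / [2, 4, 6] / [7]
  Insert 9 (step 8): P = [1, 4, 6, 9] / [3, 5, 8] / [7];  Q = [1, 3, 5, 8] / [2, 4, 6] / [7]
  Insert 2 (step 9): P = [1, 2, 6, 9] / [3, 4, 8] / [5] / [7];  Q = [1, 3, 5, 8] / [2, 4, 6] / [7] / [9]
Final shape: (4, 3, 1, 1).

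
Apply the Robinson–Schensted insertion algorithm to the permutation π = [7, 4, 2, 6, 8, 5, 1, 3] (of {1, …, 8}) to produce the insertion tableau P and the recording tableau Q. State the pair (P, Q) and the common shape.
P = [1, 3, 8] / [2, 5] / [4, 6] / [7];  Q = [1, 4, 5] / [2, 6] / [3, 8] / [7];  common shape = (3, 2, 2, 1)

Row-insert the values π_1, π_2, … into P one at a time, bumping the leftmost entry strictly greater than the inserted value down to the next row. The recording tableau Q records, in position (i, j), the step at which that cell was added to P.
  Insert 7 (step 1): P = [7];  Q = [1]
  Insert 4 (step 2): P = [4] / [7];  Q = [1] / [2]
  Insert 2 (step 3): P = [2] / [4] / [7];  Q = [1] / [2] / [3]
  Insert 6 (step 4): P = [2, 6] / [4] / [7];  Q = [1, 4] / [2] / [3]
  Insert 8 (step 5): P = [2, 6, 8] / [4] / [7];  Q = [1, 4, 5] / [2] / [3]
  Insert 5 (step 6): P = [2, 5, 8] / [4, 6] / [7];  Q = [1, 4, 5] / [2, 6] / [3]
  Insert 1 (step 7): P = [1, 5, 8] / [2, 6] / [4] / [7];  Q = [1, 4, 5] / [2, 6] / [3] / [7]
  Insert 3 (step 8): P = [1, 3, 8] / [2, 5] / [4, 6] / [7];  Q = [1, 4, 5] / [2, 6] / [3, 8] / [7]
Final shape: (3, 2, 2, 1).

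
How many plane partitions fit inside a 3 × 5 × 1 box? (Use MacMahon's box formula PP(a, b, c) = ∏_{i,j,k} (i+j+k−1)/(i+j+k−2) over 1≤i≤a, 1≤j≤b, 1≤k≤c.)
PP(3, 5, 1) = 56

Evaluate the triple product over i = 1..3, j = 1..5, k = 1..1. The factors are (2/1) · (3/2) · (4/3) · (5/4) · (6/5) · (3/2) · (4/3) · (5/4) · … (15 factors total). The numerators and denominators telescope so the product is an integer; carrying out the multiplication exactly gives PP(3, 5, 1) = 56.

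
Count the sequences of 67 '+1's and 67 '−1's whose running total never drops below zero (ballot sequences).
C_67 = 22033725021956517463358552614056949950

These ballot sequences are counted by the Catalan number C_n = (1/(n + 1)) · C(2n, n). For n = 67: C_67 = (1/68) · C(134, 67) = 1498293301493043187508381577755872596600/68 = 22033725021956517463358552614056949950.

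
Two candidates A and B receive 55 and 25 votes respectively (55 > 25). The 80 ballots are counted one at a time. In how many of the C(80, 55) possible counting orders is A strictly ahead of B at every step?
Strict-lead orderings = 136280149170563922888

Total orderings of the 80 votes with 55 for A: C(80, 55) = 363413731121503794368. By the Bertrand ballot formula (Cycle Lemma / reflection principle), the number of orderings in which A is strictly ahead of B throughout is (p − q)/(p + q) · C(p + q, p) = (55 − 25)/(55 + 25) · 363413731121503794368 = 136280149170563922888.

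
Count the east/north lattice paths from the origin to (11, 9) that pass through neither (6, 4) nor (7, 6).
Number of paths = 77030

Inclusion–exclusion. Total paths: C(20, 11) = 167960. Through P₁: C(10, 6)·C(10, 5) = 52920. Through P₂: C(13, 7)·C(7, 4) = 60060. Since P₁ is strictly southwest of P₂, a monotone path through both must visit P₁ then P₂; paths through both = C(10, 6)·C(3, 1)·C(7, 4) = 22050. Avoid both = 167960 − 52920 − 60060 + 22050 = 77030.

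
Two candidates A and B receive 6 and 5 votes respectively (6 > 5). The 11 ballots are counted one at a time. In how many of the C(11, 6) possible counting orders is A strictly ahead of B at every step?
Strict-lead orderings = 42

Total orderings of the 11 votes with 6 for A: C(11, 6) = 462. By the Bertrand ballot formula (Cycle Lemma / reflection principle), the number of orderings in which A is strictly ahead of B throughout is (p − q)/(p + q) · C(p + q, p) = (6 − 5)/(6 + 5) · 462 = 42.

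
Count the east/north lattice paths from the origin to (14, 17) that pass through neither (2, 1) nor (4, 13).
Number of paths = 171808153

Inclusion–exclusion. Total paths: C(31, 14) = 265182525. Through P₁: C(3, 2)·C(28, 12) = 91265265. Through P₂: C(17, 4)·C(14, 10) = 2382380. Since P₁ is strictly southwest of P₂, a monotone path through both must visit P₁ then P₂; paths through both = C(3, 2)·C(14, 2)·C(14, 10) = 273273. Avoid both = 265182525 − 91265265 − 2382380 + 273273 = 171808153.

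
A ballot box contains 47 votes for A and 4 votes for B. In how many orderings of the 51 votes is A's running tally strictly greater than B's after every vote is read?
Strict-lead orderings = 210700

Total orderings of the 51 votes with 47 for A: C(51, 47) = 249900. By the Bertrand ballot formula (Cycle Lemma / reflection principle), the number of orderings in which A is strictly ahead of B throughout is (p − q)/(p + q) · C(p + q, p) = (47 − 4)/(47 + 4) · 249900 = 210700.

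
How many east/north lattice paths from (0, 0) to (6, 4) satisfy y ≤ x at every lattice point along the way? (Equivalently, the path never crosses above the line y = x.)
Number of paths = 90

By the reflection principle (André's argument), the number of monotone paths to (6, 4) with n ≤ m that never go above y = x is C(10, 6) − C(10, 7) = 210 − 120 = 90.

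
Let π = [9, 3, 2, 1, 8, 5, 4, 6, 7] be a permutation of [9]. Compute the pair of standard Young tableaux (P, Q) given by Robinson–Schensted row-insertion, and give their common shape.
P = [1, 4, 6, 7] / [2, 5] / [3, 8] / [9];  Q = [1, 5, 8, 9] / [2, 6] / [3, 7] / [4];  common shape = (4, 2, 2, 1)

Row-insert the values π_1, π_2, … into P one at a time, bumping the leftmost entry strictly greater than the inserted value down to the next row. The recording tableau Q records, in position (i, j), the step at which that cell was added to P.
  Insert 9 (step 1): P = [9];  Q = [1]
  Insert 3 (step 2): P = [3] / [9];  Q = [1] / [2]
  Insert 2 (step 3): P = [2] / [3] / [9];  Q = [1] / [2] / [3]
  Insert 1 (step 4): P = [1] / [2] / [3] / [9];  Q = [1] / [2] / [3] / [4]
  Insert 8 (step 5): P = [1, 8] / [2] / [3] / [9];  Q = [1, 5] / [2] / [3] / [4]
  Insert 5 (step 6): P = [1, 5] / [2, 8] / [3] / [9];  Q = [1, 5] / [2, 6] / [3] / [4]
  Insert 4 (step 7): P = [1, 4] / [2, 5] / [3, 8] / [9];  Q = [1, 5] / [2, 6] / [3, 7] / [4]
  Insert 6 (step 8): P = [1, 4, 6] / [2, 5] / [3, 8] / [9];  Q = [1, 5, 8] / [2, 6] / [3, 7] / [4]
  Insert 7 (step 9): P = [1, 4, 6, 7] / [2, 5] / [3, 8] / [9];  Q = [1, 5, 8, 9] / [2, 6] / [3, 7] / [4]
Final shape: (4, 2, 2, 1).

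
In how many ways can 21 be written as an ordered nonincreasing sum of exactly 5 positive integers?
p(21, 5 parts) = 101

Partitions of n into exactly k parts are in bijection with partitions of n − k into at most k parts (subtract 1 from each part). So p(21, exactly 5) = p(16, parts ≤ 5). Computing via the recurrence p(m, j) = p(m, j−1) + p(m−j, j) gives 101.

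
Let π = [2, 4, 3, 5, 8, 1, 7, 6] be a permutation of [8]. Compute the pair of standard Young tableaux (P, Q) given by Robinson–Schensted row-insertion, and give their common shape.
P = [1, 3, 5, 6] / [2, 7] / [4, 8];  Q = [1, 2, 4, 5] / [3, 7] / [6, 8];  common shape = (4, 2, 2)

Row-insert the values π_1, π_2, … into P one at a time, bumping the leftmost entry strictly greater than the inserted value down to the next row. The recording tableau Q records, in position (i, j), the step at which that cell was added to P.
  Insert 2 (step 1): P = [2];  Q = [1]
  Insert 4 (step 2): P = [2, 4];  Q = [1, 2]
  Insert 3 (step 3): P = [2, 3] / [4];  Q = [1, 2] / [3]
  Insert 5 (step 4): P = [2, 3, 5] / [4];  Q = [1, 2, 4] / [3]
  Insert 8 (step 5): P = [2, 3, 5, 8] / [4];  Q = [1, 2, 4, 5] / [3]
  Insert 1 (step 6): P = [1, 3, 5, 8] / [2] / [4];  Q = [1, 2, 4, 5] / [3] / [6]
  Insert 7 (step 7): P = [1, 3, 5, 7] / [2, 8] / [4];  Q = [1, 2, 4, 5] / [3, 7] / [6]
  Insert 6 (step 8): P = [1, 3, 5, 6] / [2, 7] / [4, 8];  Q = [1, 2, 4, 5] / [3, 7] / [6, 8]
Final shape: (4, 2, 2).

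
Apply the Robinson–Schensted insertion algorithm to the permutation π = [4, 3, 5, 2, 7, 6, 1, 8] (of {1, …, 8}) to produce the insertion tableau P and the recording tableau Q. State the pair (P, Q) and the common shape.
P = [1, 5, 6, 8] / [2, 7] / [3] / [4];  Q = [1, 3, 5, 8] / [2, 6] / [4] / [7];  common shape = (4, 2, 1, 1)

Row-insert the values π_1, π_2, … into P one at a time, bumping the leftmost entry strictly greater than the inserted value down to the next row. The recording tableau Q records, in position (i, j), the step at which that cell was added to P.
  Insert 4 (step 1): P = [4];  Q = [1]
  Insert 3 (step 2): P = [3] / [4];  Q = [1] / [2]
  Insert 5 (step 3): P = [3, 5] / [4];  Q = [1, 3] / [2]
  Insert 2 (step 4): P = [2, 5] / [3] / [4];  Q = [1, 3] / [2] / [4]
  Insert 7 (step 5): P = [2, 5, 7] / [3] / [4];  Q = [1, 3, 5] / [2] / [4]
  Insert 6 (step 6): P = [2, 5, 6] / [3, 7] / [4];  Q = [1, 3, 5] / [2, 6] / [4]
  Insert 1 (step 7): P = [1, 5, 6] / [2, 7] / [3] / [4];  Q = [1, 3, 5] / [2, 6] / [4] / [7]
  Insert 8 (step 8): P = [1, 5, 6, 8] / [2, 7] / [3] / [4];  Q = [1, 3, 5, 8] / [2, 6] / [4] / [7]
Final shape: (4, 2, 1, 1).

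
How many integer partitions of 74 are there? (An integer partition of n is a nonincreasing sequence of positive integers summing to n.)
p(74) = 7089500

Compute p(n) via the recurrence p(n, m) = p(n, m−1) + p(n−m, m), where p(n, m) counts partitions of n with all parts ≤ m and p(n) = p(n, n). The base cases are p(0, m) = 1 and p(n, 0) = 0 for n > 0. Filling the table yields p(74) = 7089500. (Euler's pentagonal recurrence is an alternative.)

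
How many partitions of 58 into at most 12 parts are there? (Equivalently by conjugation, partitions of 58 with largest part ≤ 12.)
p(58, parts ≤ 12) = 268079

Use the recurrence p(n, m) = p(n, m−1) + p(n−m, m): either the largest part is < m (count p(n, m−1)) or the largest part is exactly m (remove one copy of m, count p(n−m, m)). With p(0, ·) = 1 this gives p(58, parts ≤ 12) = 268079. (By conjugating Young diagrams, this also counts partitions of 58 into at most 12 parts.)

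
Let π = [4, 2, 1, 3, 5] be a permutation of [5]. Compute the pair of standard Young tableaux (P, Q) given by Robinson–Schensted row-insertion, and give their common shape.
P = [1, 3, 5] / [2] / [4];  Q = [1, 4, 5] / [2] / [3];  common shape = (3, 1, 1)

Row-insert the values π_1, π_2, … into P one at a time, bumping the leftmost entry strictly greater than the inserted value down to the next row. The recording tableau Q records, in position (i, j), the step at which that cell was added to P.
  Insert 4 (step 1): P = [4];  Q = [1]
  Insert 2 (step 2): P = [2] / [4];  Q = [1] / [2]
  Insert 1 (step 3): P = [1] / [2] / [4];  Q = [1] / [2] / [3]
  Insert 3 (step 4): P = [1, 3] / [2] / [4];  Q = [1, 4] / [2] / [3]
  Insert 5 (step 5): P = [1, 3, 5] / [2] / [4];  Q = [1, 4, 5] / [2] / [3]
Final shape: (3, 1, 1).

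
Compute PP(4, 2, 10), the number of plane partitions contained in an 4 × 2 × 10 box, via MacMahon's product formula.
PP(4, 2, 10) = 273273

Evaluate the triple product over i = 1..4, j = 1..2, k = 1..10. The factors are (2/1) · (3/2) · (4/3) · (5/4) · (6/5) · (7/6) · (8/7) · (9/8) · … (80 factors total). The numerators and denominators telescope so the product is an integer; carrying out the multiplication exactly gives PP(4, 2, 10) = 273273.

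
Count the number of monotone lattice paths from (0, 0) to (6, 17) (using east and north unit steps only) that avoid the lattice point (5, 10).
Number of paths = 76923

Total paths from (0, 0) to (6, 17): C(23, 6) = 100947. Paths through (5, 10): (paths (0, 0) → (5, 10)) × (paths (5, 10) → (6, 17)) = C(15, 5) · C(8, 1) = 3003 · 8 = 24024. Avoidance count = 100947 − 24024 = 76923.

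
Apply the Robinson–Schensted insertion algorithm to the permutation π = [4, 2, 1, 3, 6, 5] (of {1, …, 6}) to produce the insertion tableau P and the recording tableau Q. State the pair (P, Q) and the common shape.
P = [1, 3, 5] / [2, 6] / [4];  Q = [1, 4, 5] / [2, 6] / [3];  common shape = (3, 2, 1)

Row-insert the values π_1, π_2, … into P one at a time, bumping the leftmost entry strictly greater than the inserted value down to the next row. The recording tableau Q records, in position (i, j), the step at which that cell was added to P.
  Insert 4 (step 1): P = [4];  Q = [1]
  Insert 2 (step 2): P = [2] / [4];  Q = [1] / [2]
  Insert 1 (step 3): P = [1] / [2] / [4];  Q = [1] / [2] / [3]
  Insert 3 (step 4): P = [1, 3] / [2] / [4];  Q = [1, 4] / [2] / [3]
  Insert 6 (step 5): P = [1, 3, 6] / [2] / [4];  Q = [1, 4, 5] / [2] / [3]
  Insert 5 (step 6): P = [1, 3, 5] / [2, 6] / [4];  Q = [1, 4, 5] / [2, 6] / [3]
Final shape: (3, 2, 1).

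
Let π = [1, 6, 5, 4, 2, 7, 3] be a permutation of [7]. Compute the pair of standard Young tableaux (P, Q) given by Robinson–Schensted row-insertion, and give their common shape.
P = [1, 2, 3] / [4, 7] / [5] / [6];  Q = [1, 2, 6] / [3, 7] / [4] / [5];  common shape = (3, 2, 1, 1)

Row-insert the values π_1, π_2, … into P one at a time, bumping the leftmost entry strictly greater than the inserted value down to the next row. The recording tableau Q records, in position (i, j), the step at which that cell was added to P.
  Insert 1 (step 1): P = [1];  Q = [1]
  Insert 6 (step 2): P = [1, 6];  Q = [1, 2]
  Insert 5 (step 3): P = [1, 5] / [6];  Q = [1, 2] / [3]
  Insert 4 (step 4): P = [1, 4] / [5] / [6];  Q = [1, 2] / [3] / [4]
  Insert 2 (step 5): P = [1, 2] / [4] / [5] / [6];  Q = [1, 2] / [3] / [4] / [5]
  Insert 7 (step 6): P = [1, 2, 7] / [4] / [5] / [6];  Q = [1, 2, 6] / [3] / [4] / [5]
  Insert 3 (step 7): P = [1, 2, 3] / [4, 7] / [5] / [6];  Q = [1, 2, 6] / [3, 7] / [4] / [5]
Final shape: (3, 2, 1, 1).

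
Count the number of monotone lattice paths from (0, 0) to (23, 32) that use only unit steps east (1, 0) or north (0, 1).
Number of paths = 1866442158555975

A monotone lattice path from (0, 0) to (23, 32) consists of 23 east steps and 32 north steps in some order, so it is determined by which 23 of the 55 steps are east. The count is C(55, 23) = 1866442158555975.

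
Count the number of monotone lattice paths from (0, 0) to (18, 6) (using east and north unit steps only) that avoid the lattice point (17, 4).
Number of paths = 116641

Total paths from (0, 0) to (18, 6): C(24, 18) = 134596. Paths through (17, 4): (paths (0, 0) → (17, 4)) × (paths (17, 4) → (18, 6)) = C(21, 17) · C(3, 1) = 5985 · 3 = 17955. Avoidance count = 134596 − 17955 = 116641.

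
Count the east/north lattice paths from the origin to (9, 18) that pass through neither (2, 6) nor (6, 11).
Number of paths = 2214201

Inclusion–exclusion. Total paths: C(27, 9) = 4686825. Through P₁: C(8, 2)·C(19, 7) = 1410864. Through P₂: C(17, 6)·C(10, 3) = 1485120. Since P₁ is strictly southwest of P₂, a monotone path through both must visit P₁ then P₂; paths through both = C(8, 2)·C(9, 4)·C(10, 3) = 423360. Avoid both = 4686825 − 1410864 − 1485120 + 423360 = 2214201.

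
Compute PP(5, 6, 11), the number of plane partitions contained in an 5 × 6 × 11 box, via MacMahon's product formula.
PP(5, 6, 11) = 3792054662892288

Evaluate the triple product over i = 1..5, j = 1..6, k = 1..11. The factors are (2/1) · (3/2) · (4/3) · (5/4) · (6/5) · (7/6) · (8/7) · (9/8) · … (330 factors total). The numerators and denominators telescope so the product is an integer; carrying out the multiplication exactly gives PP(5, 6, 11) = 3792054662892288.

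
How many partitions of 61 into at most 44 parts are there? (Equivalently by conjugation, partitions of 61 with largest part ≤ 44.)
p(61, parts ≤ 44) = 1120590

Use the recurrence p(n, m) = p(n, m−1) + p(n−m, m): either the largest part is < m (count p(n, m−1)) or the largest part is exactly m (remove one copy of m, count p(n−m, m)). With p(0, ·) = 1 this gives p(61, parts ≤ 44) = 1120590. (By conjugating Young diagrams, this also counts partitions of 61 into at most 44 parts.)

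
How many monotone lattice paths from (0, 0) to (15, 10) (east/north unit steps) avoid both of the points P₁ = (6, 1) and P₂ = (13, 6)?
Number of paths = 2604600

Inclusion–exclusion. Total paths: C(25, 15) = 3268760. Through P₁: C(7, 6)·C(18, 9) = 340340. Through P₂: C(19, 13)·C(6, 2) = 406980. Since P₁ is strictly southwest of P₂, a monotone path through both must visit P₁ then P₂; paths through both = C(7, 6)·C(12, 7)·C(6, 2) = 83160. Avoid both = 3268760 − 340340 − 406980 + 83160 = 2604600.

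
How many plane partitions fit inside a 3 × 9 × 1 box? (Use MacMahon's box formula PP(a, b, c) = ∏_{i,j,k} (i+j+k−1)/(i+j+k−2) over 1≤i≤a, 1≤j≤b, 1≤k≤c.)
PP(3, 9, 1) = 220

Evaluate the triple product over i = 1..3, j = 1..9, k = 1..1. The factors are (2/1) · (3/2) · (4/3) · (5/4) · (6/5) · (7/6) · (8/7) · (9/8) · … (27 factors total). The numerators and denominators telescope so the product is an integer; carrying out the multiplication exactly gives PP(3, 9, 1) = 220.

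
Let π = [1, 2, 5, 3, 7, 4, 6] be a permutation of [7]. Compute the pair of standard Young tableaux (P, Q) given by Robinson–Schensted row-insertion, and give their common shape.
P = [1, 2, 3, 4, 6] / [5, 7];  Q = [1, 2, 3, 5, 7] / [4, 6];  common shape = (5, 2)

Row-insert the values π_1, π_2, … into P one at a time, bumping the leftmost entry strictly greater than the inserted value down to the next row. The recording tableau Q records, in position (i, j), the step at which that cell was added to P.
  Insert 1 (step 1): P = [1];  Q = [1]
  Insert 2 (step 2): P = [1, 2];  Q = [1, 2]
  Insert 5 (step 3): P = [1, 2, 5];  Q = [1, 2, 3]
  Insert 3 (step 4): P = [1, 2, 3] / [5];  Q = [1, 2, 3] / [4]
  Insert 7 (step 5): P = [1, 2, 3, 7] / [5];  Q = [1, 2, 3, 5] / [4]
  Insert 4 (step 6): P = [1, 2, 3, 4] / [5, 7];  Q = [1, 2, 3, 5] / [4, 6]
  Insert 6 (step 7): P = [1, 2, 3, 4, 6] / [5, 7];  Q = [1, 2, 3, 5, 7] / [4, 6]
Final shape: (5, 2).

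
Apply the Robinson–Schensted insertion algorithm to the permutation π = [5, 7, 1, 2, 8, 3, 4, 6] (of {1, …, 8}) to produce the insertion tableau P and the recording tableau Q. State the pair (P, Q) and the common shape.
P = [1, 2, 3, 4, 6] / [5, 7, 8];  Q = [1, 2, 5, 7, 8] / [3, 4, 6];  common shape = (5, 3)

Row-insert the values π_1, π_2, … into P one at a time, bumping the leftmost entry strictly greater than the inserted value down to the next row. The recording tableau Q records, in position (i, j), the step at which that cell was added to P.
  Insert 5 (step 1): P = [5];  Q = [1]
  Insert 7 (step 2): P = [5, 7];  Q = [1, 2]
  Insert 1 (step 3): P = [1, 7] / [5];  Q = [1, 2] / [3]
  Insert 2 (step 4): P = [1, 2] / [5, 7];  Q = [1, 2] / [3, 4]
  Insert 8 (step 5): P = [1, 2, 8] / [5, 7];  Q = [1, 2, 5] / [3, 4]
  Insert 3 (step 6): P = [1, 2, 3] / [5, 7, 8];  Q = [1, 2, 5] / [3, 4, 6]
  Insert 4 (step 7): P = [1, 2, 3, 4] / [5, 7, 8];  Q = [1, 2, 5, 7] / [3, 4, 6]
  Insert 6 (step 8): P = [1, 2, 3, 4, 6] / [5, 7, 8];  Q = [1, 2, 5, 7, 8] / [3, 4, 6]
Final shape: (5, 3).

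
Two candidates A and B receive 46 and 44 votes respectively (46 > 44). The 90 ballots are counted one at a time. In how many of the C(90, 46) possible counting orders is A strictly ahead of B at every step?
Strict-lead orderings = 2257117854077248073253720

Total orderings of the 90 votes with 46 for A: C(90, 46) = 101570303433476163296417400. By the Bertrand ballot formula (Cycle Lemma / reflection principle), the number of orderings in which A is strictly ahead of B throughout is (p − q)/(p + q) · C(p + q, p) = (46 − 44)/(46 + 44) · 101570303433476163296417400 = 2257117854077248073253720.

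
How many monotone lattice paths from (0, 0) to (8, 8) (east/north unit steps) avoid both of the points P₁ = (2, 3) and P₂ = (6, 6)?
Number of paths = 4806

Inclusion–exclusion. Total paths: C(16, 8) = 12870. Through P₁: C(5, 2)·C(11, 6) = 4620. Through P₂: C(12, 6)·C(4, 2) = 5544. Since P₁ is strictly southwest of P₂, a monotone path through both must visit P₁ then P₂; paths through both = C(5, 2)·C(7, 4)·C(4, 2) = 2100. Avoid both = 12870 − 4620 − 5544 + 2100 = 4806.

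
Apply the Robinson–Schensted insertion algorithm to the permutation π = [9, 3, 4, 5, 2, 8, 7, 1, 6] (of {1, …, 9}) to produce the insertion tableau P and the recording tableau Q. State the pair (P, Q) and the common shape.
P = [1, 4, 5, 6] / [2, 7] / [3, 8] / [9];  Q = [1, 3, 4, 6] / [2, 7] / [5, 9] / [8];  common shape = (4, 2, 2, 1)

Row-insert the values π_1, π_2, … into P one at a time, bumping the leftmost entry strictly greater than the inserted value down to the next row. The recording tableau Q records, in position (i, j), the step at which that cell was added to P.
  Insert 9 (step 1): P = [9];  Q = [1]
  Insert 3 (step 2): P = [3] / [9];  Q = [1] / [2]
  Insert 4 (step 3): P = [3, 4] / [9];  Q = [1, 3] / [2]
  Insert 5 (step 4): P = [3, 4, 5] / [9];  Q = [1, 3, 4] / [2]
  Insert 2 (step 5): P = [2, 4, 5] / [3] / [9];  Q = [1, 3, 4] / [2] / [5]
  Insert 8 (step 6): P = [2, 4, 5, 8] / [3] / [9];  Q = [1, 3, 4, 6] / [2] / [5]
  Insert 7 (step 7): P = [2, 4, 5, 7] / [3, 8] / [9];  Q = [1, 3, 4, 6] / [2, 7] / [5]
  Insert 1 (step 8): P = [1, 4, 5, 7] / [2, 8] / [3] / [9];  Q = [1, 3, 4, 6] / [2, 7] / [5] / [8]
  Insert 6 (step 9): P = [1, 4, 5, 6] / [2, 7] / [3, 8] / [9];  Q = [1, 3, 4, 6] / [2, 7] / [5, 9] / [8]
Final shape: (4, 2, 2, 1).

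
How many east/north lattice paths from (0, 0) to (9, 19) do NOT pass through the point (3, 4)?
Number of paths = 5007660

Total paths from (0, 0) to (9, 19): C(28, 9) = 6906900. Paths through (3, 4): (paths (0, 0) → (3, 4)) × (paths (3, 4) → (9, 19)) = C(7, 3) · C(21, 6) = 35 · 54264 = 1899240. Avoidance count = 6906900 − 1899240 = 5007660.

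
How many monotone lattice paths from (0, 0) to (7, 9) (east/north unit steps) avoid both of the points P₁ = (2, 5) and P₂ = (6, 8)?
Number of paths = 4258

Inclusion–exclusion. Total paths: C(16, 7) = 11440. Through P₁: C(7, 2)·C(9, 5) = 2646. Through P₂: C(14, 6)·C(2, 1) = 6006. Since P₁ is strictly southwest of P₂, a monotone path through both must visit P₁ then P₂; paths through both = C(7, 2)·C(7, 4)·C(2, 1) = 1470. Avoid both = 11440 − 2646 − 6006 + 1470 = 4258.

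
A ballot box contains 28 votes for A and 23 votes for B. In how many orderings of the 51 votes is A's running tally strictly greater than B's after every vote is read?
Strict-lead orderings = 19293438101000

Total orderings of the 51 votes with 28 for A: C(51, 28) = 196793068630200. By the Bertrand ballot formula (Cycle Lemma / reflection principle), the number of orderings in which A is strictly ahead of B throughout is (p − q)/(p + q) · C(p + q, p) = (28 − 23)/(28 + 23) · 196793068630200 = 19293438101000.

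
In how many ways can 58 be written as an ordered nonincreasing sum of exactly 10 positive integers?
p(58, 10 parts) = 49037

Partitions of n into exactly k parts are in bijection with partitions of n − k into at most k parts (subtract 1 from each part). So p(58, exactly 10) = p(48, parts ≤ 10). Computing via the recurrence p(m, j) = p(m, j−1) + p(m−j, j) gives 49037.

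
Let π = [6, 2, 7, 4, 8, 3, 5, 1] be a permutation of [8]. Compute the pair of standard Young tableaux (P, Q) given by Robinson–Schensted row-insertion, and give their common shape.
P = [1, 3, 5] / [2, 7, 8] / [4] / [6];  Q = [1, 3, 5] / [2, 4, 7] / [6] / [8];  common shape = (3, 3, 1, 1)

Row-insert the values π_1, π_2, … into P one at a time, bumping the leftmost entry strictly greater than the inserted value down to the next row. The recording tableau Q records, in position (i, j), the step at which that cell was added to P.
  Insert 6 (step 1): P = [6];  Q = [1]
  Insert 2 (step 2): P = [2] / [6];  Q = [1] / [2]
  Insert 7 (step 3): P = [2, 7] / [6];  Q = [1, 3] / [2]
  Insert 4 (step 4): P = [2, 4] / [6, 7];  Q = [1, 3] / [2, 4]
  Insert 8 (step 5): P = [2, 4, 8] / [6, 7];  Q = [1, 3, 5] / [2, 4]
  Insert 3 (step 6): P = [2, 3, 8] / [4, 7] / [6];  Q = [1, 3, 5] / [2, 4] / [6]
  Insert 5 (step 7): P = [2, 3, 5] / [4, 7, 8] / [6];  Q = [1, 3, 5] / [2, 4, 7] / [6]
  Insert 1 (step 8): P = [1, 3, 5] / [2, 7, 8] / [4] / [6];  Q = [1, 3, 5] / [2, 4, 7] / [6] / [8]
Final shape: (3, 3, 1, 1).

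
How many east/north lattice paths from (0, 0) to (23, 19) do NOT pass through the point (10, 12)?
Number of paths = 396647312880

Total paths from (0, 0) to (23, 19): C(42, 23) = 446775310800. Paths through (10, 12): (paths (0, 0) → (10, 12)) × (paths (10, 12) → (23, 19)) = C(22, 10) · C(20, 13) = 646646 · 77520 = 50127997920. Avoidance count = 446775310800 − 50127997920 = 396647312880.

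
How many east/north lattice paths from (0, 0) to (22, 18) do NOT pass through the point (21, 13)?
Number of paths = 107812359240

Total paths from (0, 0) to (22, 18): C(40, 22) = 113380261800. Paths through (21, 13): (paths (0, 0) → (21, 13)) × (paths (21, 13) → (22, 18)) = C(34, 21) · C(6, 1) = 927983760 · 6 = 5567902560. Avoidance count = 113380261800 − 5567902560 = 107812359240.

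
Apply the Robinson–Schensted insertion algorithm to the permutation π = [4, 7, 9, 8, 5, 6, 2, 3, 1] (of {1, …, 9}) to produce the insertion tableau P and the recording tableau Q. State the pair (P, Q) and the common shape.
P = [1, 3, 6] / [2, 5] / [4, 8] / [7] / [9];  Q = [1, 2, 3] / [4, 6] / [5, 8] / [7] / [9];  common shape = (3, 2, 2, 1, 1)

Row-insert the values π_1, π_2, … into P one at a time, bumping the leftmost entry strictly greater than the inserted value down to the next row. The recording tableau Q records, in position (i, j), the step at which that cell was added to P.
  Insert 4 (step 1): P = [4];  Q = [1]
  Insert 7 (step 2): P = [4, 7];  Q = [1, 2]
  Insert 9 (step 3): P = [4, 7, 9];  Q = [1, 2, 3]
  Insert 8 (step 4): P = [4, 7, 8] / [9];  Q = [1, 2, 3] / [4]
  Insert 5 (step 5): P = [4, 5, 8] / [7] / [9];  Q = [1, 2, 3] / [4] / [5]
  Insert 6 (step 6): P = [4, 5, 6] / [7, 8] / [9];  Q = [1, 2, 3] / [4, 6] / [5]
  Insert 2 (step 7): P = [2, 5, 6] / [4, 8] / [7] / [9];  Q = [1, 2, 3] / [4, 6] / [5] / [7]
  Insert 3 (step 8): P = [2, 3, 6] / [4, 5] / [7, 8] / [9];  Q = [1, 2, 3] / [4, 6] / [5, 8] / [7]
  Insert 1 (step 9): P = [1, 3, 6] / [2, 5] / [4, 8] / [7] / [9];  Q = [1, 2, 3] / [4, 6] / [5, 8] / [7] / [9]
Final shape: (3, 2, 2, 1, 1).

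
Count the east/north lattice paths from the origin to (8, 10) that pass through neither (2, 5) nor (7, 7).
Number of paths = 22092

Inclusion–exclusion. Total paths: C(18, 8) = 43758. Through P₁: C(7, 2)·C(11, 6) = 9702. Through P₂: C(14, 7)·C(4, 1) = 13728. Since P₁ is strictly southwest of P₂, a monotone path through both must visit P₁ then P₂; paths through both = C(7, 2)·C(7, 5)·C(4, 1) = 1764. Avoid both = 43758 − 9702 − 13728 + 1764 = 22092.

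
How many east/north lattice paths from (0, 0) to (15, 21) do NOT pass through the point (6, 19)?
Number of paths = 5558162060

Total paths from (0, 0) to (15, 21): C(36, 15) = 5567902560. Paths through (6, 19): (paths (0, 0) → (6, 19)) × (paths (6, 19) → (15, 21)) = C(25, 6) · C(11, 9) = 177100 · 55 = 9740500. Avoidance count = 5567902560 − 9740500 = 5558162060.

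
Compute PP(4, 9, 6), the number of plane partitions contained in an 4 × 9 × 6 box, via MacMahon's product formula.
PP(4, 9, 6) = 559299781040

Evaluate the triple product over i = 1..4, j = 1..9, k = 1..6. The factors are (2/1) · (3/2) · (4/3) · (5/4) · (6/5) · (7/6) · (3/2) · (4/3) · … (216 factors total). The numerators and denominators telescope so the product is an integer; carrying out the multiplication exactly gives PP(4, 9, 6) = 559299781040.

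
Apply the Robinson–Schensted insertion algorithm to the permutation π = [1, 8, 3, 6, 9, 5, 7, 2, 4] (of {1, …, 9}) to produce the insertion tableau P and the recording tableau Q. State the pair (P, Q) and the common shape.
P = [1, 2, 4, 7] / [3, 5] / [6, 9] / [8];  Q = [1, 2, 4, 5] / [3, 7] / [6, 9] / [8];  common shape = (4, 2, 2, 1)

Row-insert the values π_1, π_2, … into P one at a time, bumping the leftmost entry strictly greater than the inserted value down to the next row. The recording tableau Q records, in position (i, j), the step at which that cell was added to P.
  Insert 1 (step 1): P = [1];  Q = [1]
  Insert 8 (step 2): P = [1, 8];  Q = [1, 2]
  Insert 3 (step 3): P = [1, 3] / [8];  Q = [1, 2] / [3]
  Insert 6 (step 4): P = [1, 3, 6] / [8];  Q = [1, 2, 4] / [3]
  Insert 9 (step 5): P = [1, 3, 6, 9] / [8];  Q = [1, 2, 4, 5] / [3]
  Insert 5 (step 6): P = [1, 3, 5, 9] / [6] / [8];  Q = [1, 2, 4, 5] / [3] / [6]
  Insert 7 (step 7): P = [1, 3, 5, 7] / [6, 9] / [8];  Q = [1, 2, 4, 5] / [3, 7] / [6]
  Insert 2 (step 8): P = [1, 2, 5, 7] / [3, 9] / [6] / [8];  Q = [1, 2, 4, 5] / [3, 7] / [6] / [8]
  Insert 4 (step 9): P = [1, 2, 4, 7] / [3, 5] / [6, 9] / [8];  Q = [1, 2, 4, 5] / [3, 7] / [6, 9] / [8]
Final shape: (4, 2, 2, 1).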